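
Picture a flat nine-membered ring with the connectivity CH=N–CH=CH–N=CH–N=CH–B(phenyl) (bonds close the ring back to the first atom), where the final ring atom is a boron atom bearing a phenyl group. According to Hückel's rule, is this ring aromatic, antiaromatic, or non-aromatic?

Antiaromatic

The p orbitals form a continuous loop: the double-bond atoms are sp², each contributing one p electron; the doubly-bonded nitrogens are pyridine-type — their lone pairs lie in the ring plane, leaving one electron in the p orbital; the boron has an empty p orbital. The ring is fully conjugated.
Tallying contributions gives 4 × 2 = 8 from the double-bond units + 0 from the B(phenyl) atom = 8.
8 is a 4n count (n = 2), so the planar conjugated ring is antiaromatic.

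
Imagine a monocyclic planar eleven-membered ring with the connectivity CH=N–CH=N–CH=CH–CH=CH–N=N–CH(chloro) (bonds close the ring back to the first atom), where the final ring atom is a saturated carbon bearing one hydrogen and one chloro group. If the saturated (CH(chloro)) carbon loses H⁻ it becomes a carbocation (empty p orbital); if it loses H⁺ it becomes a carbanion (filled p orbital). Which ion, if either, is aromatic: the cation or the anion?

In either ion the ring is fully conjugated: every atom, including the new sp² carbon, supplies a p orbital.
Cation: 5 × 2 + 0 = 10 π electrons → 4(2)+2, aromatic.
Anion: 5 × 2 + 2 = 12 π electrons → 4(3), antiaromatic.

The cation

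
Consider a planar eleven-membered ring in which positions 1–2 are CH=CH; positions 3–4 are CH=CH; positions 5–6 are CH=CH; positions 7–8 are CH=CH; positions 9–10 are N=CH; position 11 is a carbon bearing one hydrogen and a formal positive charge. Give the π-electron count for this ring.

Every ring atom contributes a p orbital perpendicular to the ring (every atom in a ring double bond is sp² and brings one electron to the p orbital; the doubly-bonded nitrogens are pyridine-type — their lone pairs lie in the ring plane, leaving one electron in the p orbital; the carbocation has an empty p orbital), so the π system is cyclic and fully conjugated.
π-electron count: 5 × 2 = 10 from the double-bond units + 0 from the CH(+) atom = 10.

10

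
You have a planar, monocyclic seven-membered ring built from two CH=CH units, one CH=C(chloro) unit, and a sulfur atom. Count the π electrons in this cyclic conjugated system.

Every ring atom contributes a p orbital perpendicular to the ring (each doubly-bonded ring atom is sp² with one p-orbital electron; the sulfur donates one lone pair from its p orbital), so the π system is cyclic and fully conjugated.
π-electron count: 3 × 2 = 6 from the double-bond units + 2 from the S atom = 8.

8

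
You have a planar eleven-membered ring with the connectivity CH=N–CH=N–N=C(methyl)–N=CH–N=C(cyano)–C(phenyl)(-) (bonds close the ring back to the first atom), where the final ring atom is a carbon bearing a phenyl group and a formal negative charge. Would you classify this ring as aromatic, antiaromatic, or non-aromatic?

Antiaromatic

All ring atoms are sp² and supply a p orbital to the ring (the double-bond atoms are sp², each contributing one p electron; each sp² =N– keeps its lone pair in-plane and puts one electron into the π system; the carbanion's lone pair occupies the p orbital); the conjugation is uninterrupted.
Adding the contributions, 5 × 2 = 10 from the double-bond units + 2 from the C(phenyl)(-) atom = 12.
12 = 4(3); a planar, fully conjugated 4n system is antiaromatic.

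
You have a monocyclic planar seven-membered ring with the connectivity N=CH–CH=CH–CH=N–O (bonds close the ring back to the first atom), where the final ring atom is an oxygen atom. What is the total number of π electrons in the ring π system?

Check conjugation: each doubly-bonded ring atom is sp² with one p-orbital electron; each sp² =N– keeps its lone pair in-plane and puts one electron into the π system; the oxygen donates one lone pair from its p orbital — every position has a p orbital, so the cyclic π system is continuous.
Tallying contributions gives 3 × 2 = 6 from the double-bond units + 2 from the O atom = 8.

8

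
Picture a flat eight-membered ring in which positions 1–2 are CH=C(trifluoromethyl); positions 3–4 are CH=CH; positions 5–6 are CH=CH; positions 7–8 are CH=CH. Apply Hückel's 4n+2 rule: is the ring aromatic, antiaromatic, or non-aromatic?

Every ring atom contributes a p orbital perpendicular to the ring (the double-bond atoms are sp², each contributing one p electron), so the π system is cyclic and fully conjugated.
Tallying contributions gives 4 × 2 = 8 from the 4 double-bond units.
8 = 4(2); a planar, fully conjugated 4n system is antiaromatic.

Antiaromatic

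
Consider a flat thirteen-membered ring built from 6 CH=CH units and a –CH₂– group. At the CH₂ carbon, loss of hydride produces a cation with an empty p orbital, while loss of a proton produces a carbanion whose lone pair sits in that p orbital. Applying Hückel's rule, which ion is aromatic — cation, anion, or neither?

The anion

In both ions every ring atom is sp² and contributes a p orbital, so both rings are fully conjugated.
Cation: 6 × 2 + 0 = 12 π electrons → 4(3), antiaromatic.
Anion: 6 × 2 + 2 = 14 π electrons → 4(3)+2, aromatic.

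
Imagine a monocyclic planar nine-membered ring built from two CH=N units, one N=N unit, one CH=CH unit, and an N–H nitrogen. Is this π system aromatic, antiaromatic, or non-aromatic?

Check conjugation: each doubly-bonded ring atom is sp² with one p-orbital electron; each sp² =N– keeps its lone pair in-plane and puts one electron into the π system; the pyrrole-type nitrogen donates its lone pair from the p orbital — every position has a p orbital, so the cyclic π system is continuous.
Adding the contributions, 4 × 2 = 8 from the double-bond units + 2 from the NH atom = 10.
10 = 4(2) + 2, which satisfies Hückel's 4n+2 rule.

Aromatic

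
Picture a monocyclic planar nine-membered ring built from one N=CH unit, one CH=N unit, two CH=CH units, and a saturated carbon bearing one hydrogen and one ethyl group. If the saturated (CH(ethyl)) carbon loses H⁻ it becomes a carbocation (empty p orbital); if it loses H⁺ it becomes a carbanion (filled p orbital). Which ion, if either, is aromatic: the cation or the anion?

In both ions every ring atom is sp² and contributes a p orbital, so both rings are fully conjugated.
Cation: 4 × 2 + 0 = 8 π electrons → 4(2), antiaromatic.
Anion: 4 × 2 + 2 = 10 π electrons → 4(2)+2, aromatic.

The anion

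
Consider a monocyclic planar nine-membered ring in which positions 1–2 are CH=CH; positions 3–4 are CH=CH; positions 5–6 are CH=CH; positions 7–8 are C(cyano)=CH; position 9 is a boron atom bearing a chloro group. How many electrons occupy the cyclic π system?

8

All ring atoms are sp² and supply a p orbital to the ring (every atom in a ring double bond is sp² and brings one electron to the p orbital; the boron has an empty p orbital); the conjugation is uninterrupted.
Adding the contributions, 4 × 2 = 8 from the double-bond units + 0 from the B(chloro) atom = 8.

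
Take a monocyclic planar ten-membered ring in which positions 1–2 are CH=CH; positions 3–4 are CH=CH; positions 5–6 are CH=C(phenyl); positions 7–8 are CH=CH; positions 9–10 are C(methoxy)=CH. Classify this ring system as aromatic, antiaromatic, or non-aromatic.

Check conjugation: each doubly-bonded ring atom is sp² with one p-orbital electron — every position has a p orbital, so the cyclic π system is continuous.
π-electron count: 5 × 2 = 10 from the 5 double-bond units.
10 = 4(2) + 2, which satisfies Hückel's 4n+2 rule.

Aromatic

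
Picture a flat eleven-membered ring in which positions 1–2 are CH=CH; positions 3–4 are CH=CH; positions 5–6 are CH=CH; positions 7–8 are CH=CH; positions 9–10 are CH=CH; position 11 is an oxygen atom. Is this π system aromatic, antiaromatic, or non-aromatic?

The p orbitals form a continuous loop: each doubly-bonded ring atom is sp² with one p-orbital electron; the oxygen donates one lone pair from its p orbital. The ring is fully conjugated.
π-electron count: 5 × 2 = 10 from the double-bond units + 2 from the O atom = 12.
With 12 = 4·3 π electrons, Hückel's rule classifies the planar ring as antiaromatic.

Antiaromatic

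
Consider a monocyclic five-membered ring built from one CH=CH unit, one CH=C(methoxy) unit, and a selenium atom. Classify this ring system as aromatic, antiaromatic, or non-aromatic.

Aromatic

The p orbitals form a continuous loop: each doubly-bonded ring atom is sp² with one p-orbital electron; the selenium donates one lone pair from its p orbital. The ring is fully conjugated.
π-electron count: 2 × 2 = 4 from the double-bond units + 2 from the Se atom = 6.
Since 6 = 4·1 + 2, the ring meets the 4n+2 criterion.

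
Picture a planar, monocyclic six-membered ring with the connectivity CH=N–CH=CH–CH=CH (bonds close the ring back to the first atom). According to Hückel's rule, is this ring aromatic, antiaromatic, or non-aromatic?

Every ring atom contributes a p orbital perpendicular to the ring (the double-bond atoms are sp², each contributing one p electron; each =N– nitrogen is pyridine-type (lone pair in the sp² plane, one electron in the p orbital)), so the π system is cyclic and fully conjugated.
π-electron count: 3 × 2 = 6 from the 3 double-bond units.
Since 6 = 4·1 + 2, the ring meets the 4n+2 criterion.

Aromatic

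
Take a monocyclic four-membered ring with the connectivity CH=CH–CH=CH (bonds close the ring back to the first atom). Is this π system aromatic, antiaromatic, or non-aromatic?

The p orbitals form a continuous loop: every atom in a ring double bond is sp² and brings one electron to the p orbital. The ring is fully conjugated.
Adding the contributions, 2 × 2 = 4 from the 2 double-bond units.
A 4n π count (4, n = 1) in a planar conjugated ring means antiaromatic.
This is cyclobutadiene.

Antiaromatic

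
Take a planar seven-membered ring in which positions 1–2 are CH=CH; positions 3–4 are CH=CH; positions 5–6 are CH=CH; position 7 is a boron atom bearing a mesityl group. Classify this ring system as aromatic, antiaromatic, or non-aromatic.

Aromatic

Every ring atom contributes a p orbital perpendicular to the ring (every atom in a ring double bond is sp² and brings one electron to the p orbital; the boron has an empty p orbital), so the π system is cyclic and fully conjugated.
π-electron count: 3 × 2 = 6 from the double-bond units + 0 from the B(mesityl) atom = 6.
With 6 π electrons (n = 1), the Hückel 4n+2 condition holds.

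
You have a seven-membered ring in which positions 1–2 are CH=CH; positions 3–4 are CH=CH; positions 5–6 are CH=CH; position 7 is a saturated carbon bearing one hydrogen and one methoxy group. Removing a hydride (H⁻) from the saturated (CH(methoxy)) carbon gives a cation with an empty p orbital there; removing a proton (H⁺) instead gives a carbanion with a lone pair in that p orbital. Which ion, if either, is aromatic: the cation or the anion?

The cation

Both ions have a continuous loop of p orbitals — each ring atom is sp².
Cation: 3 × 2 + 0 = 6 π electrons → 4(1)+2, aromatic.
Anion: 3 × 2 + 2 = 8 π electrons → 4(2), antiaromatic.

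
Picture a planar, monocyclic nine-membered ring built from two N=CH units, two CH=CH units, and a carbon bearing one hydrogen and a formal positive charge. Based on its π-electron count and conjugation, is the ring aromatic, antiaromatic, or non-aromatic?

Antiaromatic

Every ring atom contributes a p orbital perpendicular to the ring (each doubly-bonded ring atom is sp² with one p-orbital electron; the doubly-bonded nitrogens are pyridine-type — their lone pairs lie in the ring plane, leaving one electron in the p orbital; the carbocation has an empty p orbital), so the π system is cyclic and fully conjugated.
π-electron count: 4 × 2 = 8 from the double-bond units + 0 from the CH(+) atom = 8.
8 is a 4n count (n = 2), so the planar conjugated ring is antiaromatic.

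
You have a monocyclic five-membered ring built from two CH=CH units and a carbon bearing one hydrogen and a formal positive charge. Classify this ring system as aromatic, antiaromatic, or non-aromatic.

All ring atoms are sp² and supply a p orbital to the ring (the double-bond atoms are sp², each contributing one p electron; the carbocation has an empty p orbital); the conjugation is uninterrupted.
Tallying contributions gives 2 × 2 = 4 from the double-bond units + 0 from the CH(+) atom = 4.
4 = 4(1); a planar, fully conjugated 4n system is antiaromatic.
(The species described is the cyclopentadienyl cation.)

Antiaromatic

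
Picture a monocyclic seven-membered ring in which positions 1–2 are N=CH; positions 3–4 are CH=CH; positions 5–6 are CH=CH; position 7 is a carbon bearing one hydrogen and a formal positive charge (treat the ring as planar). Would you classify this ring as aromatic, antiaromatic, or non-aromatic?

Aromatic

The p orbitals form a continuous loop: the double-bond atoms are sp², each contributing one p electron; the doubly-bonded nitrogens are pyridine-type — their lone pairs lie in the ring plane, leaving one electron in the p orbital; the carbocation has an empty p orbital. The ring is fully conjugated.
Counting π electrons: 3 × 2 = 6 from the double-bond units + 0 from the CH(+) atom = 6.
With 6 π electrons (n = 1), the Hückel 4n+2 condition holds.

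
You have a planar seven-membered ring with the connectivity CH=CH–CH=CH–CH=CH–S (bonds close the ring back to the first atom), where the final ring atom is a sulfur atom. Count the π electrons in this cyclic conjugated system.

All ring atoms are sp² and supply a p orbital to the ring (each doubly-bonded ring atom is sp² with one p-orbital electron; the sulfur donates one lone pair from its p orbital); the conjugation is uninterrupted.
Counting π electrons: 3 × 2 = 6 from the double-bond units + 2 from the S atom = 8.

8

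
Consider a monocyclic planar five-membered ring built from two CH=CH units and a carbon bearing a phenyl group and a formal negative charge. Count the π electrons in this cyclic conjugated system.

Every ring atom contributes a p orbital perpendicular to the ring (every atom in a ring double bond is sp² and brings one electron to the p orbital; the carbanion's lone pair occupies the p orbital), so the π system is cyclic and fully conjugated.
Counting π electrons: 2 × 2 = 4 from the double-bond units + 2 from the C(phenyl)(-) atom = 6.

6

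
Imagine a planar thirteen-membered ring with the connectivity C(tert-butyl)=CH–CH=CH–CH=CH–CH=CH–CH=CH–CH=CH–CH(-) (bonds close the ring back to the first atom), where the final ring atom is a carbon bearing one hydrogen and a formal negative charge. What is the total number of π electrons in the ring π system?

14

Every ring atom contributes a p orbital perpendicular to the ring (every atom in a ring double bond is sp² and brings one electron to the p orbital; the carbanion's lone pair occupies the p orbital), so the π system is cyclic and fully conjugated.
π-electron count: 6 × 2 = 12 from the double-bond units + 2 from the CH(-) atom = 14.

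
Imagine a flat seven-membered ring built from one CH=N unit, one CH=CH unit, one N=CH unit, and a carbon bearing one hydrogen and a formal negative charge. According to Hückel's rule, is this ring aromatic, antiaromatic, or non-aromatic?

Antiaromatic

All ring atoms are sp² and supply a p orbital to the ring (each doubly-bonded ring atom is sp² with one p-orbital electron; each sp² =N– keeps its lone pair in-plane and puts one electron into the π system; the carbanion's lone pair occupies the p orbital); the conjugation is uninterrupted.
Tallying contributions gives 3 × 2 = 6 from the double-bond units + 2 from the CH(-) atom = 8.
With 8 = 4·2 π electrons, Hückel's rule classifies the planar ring as antiaromatic.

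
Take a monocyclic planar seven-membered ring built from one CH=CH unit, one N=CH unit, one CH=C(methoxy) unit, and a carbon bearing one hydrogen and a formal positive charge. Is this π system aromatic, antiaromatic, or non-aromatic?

Every ring atom contributes a p orbital perpendicular to the ring (the double-bond atoms are sp², each contributing one p electron; each =N– nitrogen is pyridine-type (lone pair in the sp² plane, one electron in the p orbital); the carbocation has an empty p orbital), so the π system is cyclic and fully conjugated.
Counting π electrons: 3 × 2 = 6 from the double-bond units + 0 from the CH(+) atom = 6.
Since 6 = 4·1 + 2, the ring meets the 4n+2 criterion.

Aromatic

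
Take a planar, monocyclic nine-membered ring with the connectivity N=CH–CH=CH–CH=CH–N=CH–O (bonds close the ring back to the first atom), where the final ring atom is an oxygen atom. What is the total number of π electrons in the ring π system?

Every ring atom contributes a p orbital perpendicular to the ring (every atom in a ring double bond is sp² and brings one electron to the p orbital; the doubly-bonded nitrogens are pyridine-type — their lone pairs lie in the ring plane, leaving one electron in the p orbital; the oxygen donates one lone pair from its p orbital), so the π system is cyclic and fully conjugated.
Adding the contributions, 4 × 2 = 8 from the double-bond units + 2 from the O atom = 10.

10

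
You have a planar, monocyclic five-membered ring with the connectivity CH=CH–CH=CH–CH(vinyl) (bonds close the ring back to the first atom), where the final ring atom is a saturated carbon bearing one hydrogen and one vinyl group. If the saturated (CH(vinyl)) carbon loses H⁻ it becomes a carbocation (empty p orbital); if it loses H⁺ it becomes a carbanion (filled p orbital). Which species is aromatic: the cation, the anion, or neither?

In either ion the ring is fully conjugated: every atom, including the new sp² carbon, supplies a p orbital.
Cation: 2 × 2 + 0 = 4 π electrons → 4(1), antiaromatic.
Anion: 2 × 2 + 2 = 6 π electrons → 4(1)+2, aromatic.

The anion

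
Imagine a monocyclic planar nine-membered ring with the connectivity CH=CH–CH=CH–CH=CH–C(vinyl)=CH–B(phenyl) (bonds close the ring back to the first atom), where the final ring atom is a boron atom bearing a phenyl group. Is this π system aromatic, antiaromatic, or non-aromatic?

Check conjugation: every atom in a ring double bond is sp² and brings one electron to the p orbital; the boron has an empty p orbital — every position has a p orbital, so the cyclic π system is continuous.
Adding the contributions, 4 × 2 = 8 from the double-bond units + 0 from the B(phenyl) atom = 8.
With 8 = 4·2 π electrons, Hückel's rule classifies the planar ring as antiaromatic.

Antiaromatic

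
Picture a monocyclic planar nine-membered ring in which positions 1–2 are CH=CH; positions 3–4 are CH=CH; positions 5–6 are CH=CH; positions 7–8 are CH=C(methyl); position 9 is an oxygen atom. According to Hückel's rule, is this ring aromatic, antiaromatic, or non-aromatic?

The p orbitals form a continuous loop: the double-bond atoms are sp², each contributing one p electron; the oxygen donates one lone pair from its p orbital. The ring is fully conjugated.
π-electron count: 4 × 2 = 8 from the double-bond units + 2 from the O atom = 10.
10 = 4(2) + 2, which satisfies Hückel's 4n+2 rule.

Aromatic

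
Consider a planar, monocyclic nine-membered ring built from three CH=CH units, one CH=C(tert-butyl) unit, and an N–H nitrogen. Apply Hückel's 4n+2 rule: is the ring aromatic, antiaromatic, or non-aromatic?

Aromatic

Every ring atom contributes a p orbital perpendicular to the ring (each doubly-bonded ring atom is sp² with one p-orbital electron; the pyrrole-type nitrogen donates its lone pair from the p orbital), so the π system is cyclic and fully conjugated.
Counting π electrons: 4 × 2 = 8 from the double-bond units + 2 from the NH atom = 10.
That gives a 4n+2 count (10, n = 2).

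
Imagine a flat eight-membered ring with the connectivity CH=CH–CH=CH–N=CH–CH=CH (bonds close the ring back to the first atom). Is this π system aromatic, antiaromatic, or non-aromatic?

The p orbitals form a continuous loop: each doubly-bonded ring atom is sp² with one p-orbital electron; the doubly-bonded nitrogens are pyridine-type — their lone pairs lie in the ring plane, leaving one electron in the p orbital. The ring is fully conjugated.
π-electron count: 4 × 2 = 8 from the 4 double-bond units.
8 = 4(2); a planar, fully conjugated 4n system is antiaromatic.

Antiaromatic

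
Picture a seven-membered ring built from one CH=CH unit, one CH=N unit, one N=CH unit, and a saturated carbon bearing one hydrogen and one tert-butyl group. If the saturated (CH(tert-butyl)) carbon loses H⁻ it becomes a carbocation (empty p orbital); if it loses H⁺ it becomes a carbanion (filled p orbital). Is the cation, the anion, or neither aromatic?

The cation

In either ion the ring is fully conjugated: every atom, including the new sp² carbon, supplies a p orbital.
Cation: 3 × 2 + 0 = 6 π electrons → 4(1)+2, aromatic.
Anion: 3 × 2 + 2 = 8 π electrons → 4(2), antiaromatic.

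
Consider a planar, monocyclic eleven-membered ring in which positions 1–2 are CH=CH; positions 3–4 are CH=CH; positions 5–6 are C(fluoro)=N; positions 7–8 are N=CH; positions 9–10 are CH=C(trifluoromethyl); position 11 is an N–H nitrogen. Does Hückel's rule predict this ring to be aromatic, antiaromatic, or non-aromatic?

Check conjugation: each doubly-bonded ring atom is sp² with one p-orbital electron; each sp² =N– keeps its lone pair in-plane and puts one electron into the π system; the pyrrole-type nitrogen donates its lone pair from the p orbital — every position has a p orbital, so the cyclic π system is continuous.
Tallying contributions gives 5 × 2 = 10 from the double-bond units + 2 from the NH atom = 12.
12 = 4(3); a planar, fully conjugated 4n system is antiaromatic.

Antiaromatic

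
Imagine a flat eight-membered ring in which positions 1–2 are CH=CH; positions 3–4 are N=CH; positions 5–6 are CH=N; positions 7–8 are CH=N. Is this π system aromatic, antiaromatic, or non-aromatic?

The p orbitals form a continuous loop: the double-bond atoms are sp², each contributing one p electron; the doubly-bonded nitrogens are pyridine-type — their lone pairs lie in the ring plane, leaving one electron in the p orbital. The ring is fully conjugated.
π-electron count: 4 × 2 = 8 from the 4 double-bond units.
With 8 = 4·2 π electrons, Hückel's rule classifies the planar ring as antiaromatic.

Antiaromatic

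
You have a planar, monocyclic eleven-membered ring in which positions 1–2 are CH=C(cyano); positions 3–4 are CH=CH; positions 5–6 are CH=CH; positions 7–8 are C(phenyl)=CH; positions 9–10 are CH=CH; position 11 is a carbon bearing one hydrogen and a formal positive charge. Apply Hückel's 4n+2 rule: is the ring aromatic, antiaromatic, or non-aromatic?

Aromatic

All ring atoms are sp² and supply a p orbital to the ring (every atom in a ring double bond is sp² and brings one electron to the p orbital; the carbocation has an empty p orbital); the conjugation is uninterrupted.
Adding the contributions, 5 × 2 = 10 from the double-bond units + 0 from the CH(+) atom = 10.
Since 10 = 4·2 + 2, the ring meets the 4n+2 criterion.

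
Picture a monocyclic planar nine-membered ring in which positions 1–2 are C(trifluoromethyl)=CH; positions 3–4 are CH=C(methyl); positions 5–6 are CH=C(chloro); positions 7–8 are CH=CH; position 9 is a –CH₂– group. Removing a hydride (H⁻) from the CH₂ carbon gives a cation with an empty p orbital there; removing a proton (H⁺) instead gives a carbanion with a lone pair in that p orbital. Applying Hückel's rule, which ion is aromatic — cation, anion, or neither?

The anion

Once that carbon is sp², every ring atom has a p orbital and both ions are fully conjugated.
Cation: 4 × 2 + 0 = 8 π electrons → 4(2), antiaromatic.
Anion: 4 × 2 + 2 = 10 π electrons → 4(2)+2, aromatic.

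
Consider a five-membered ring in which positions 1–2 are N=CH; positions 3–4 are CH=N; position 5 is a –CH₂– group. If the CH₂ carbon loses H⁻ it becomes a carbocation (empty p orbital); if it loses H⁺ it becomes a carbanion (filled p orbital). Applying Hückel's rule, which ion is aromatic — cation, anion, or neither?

In either ion the ring is fully conjugated: every atom, including the new sp² carbon, supplies a p orbital.
Cation: 2 × 2 + 0 = 4 π electrons → 4(1), antiaromatic.
Anion: 2 × 2 + 2 = 6 π electrons → 4(1)+2, aromatic.

The anion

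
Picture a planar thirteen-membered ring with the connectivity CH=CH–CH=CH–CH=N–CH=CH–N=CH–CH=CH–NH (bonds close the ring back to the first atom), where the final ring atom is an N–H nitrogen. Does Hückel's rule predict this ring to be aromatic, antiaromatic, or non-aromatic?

Aromatic

All ring atoms are sp² and supply a p orbital to the ring (the double-bond atoms are sp², each contributing one p electron; each sp² =N– keeps its lone pair in-plane and puts one electron into the π system; the pyrrole-type nitrogen donates its lone pair from the p orbital); the conjugation is uninterrupted.
Tallying contributions gives 6 × 2 = 12 from the double-bond units + 2 from the NH atom = 14.
That gives a 4n+2 count (14, n = 3).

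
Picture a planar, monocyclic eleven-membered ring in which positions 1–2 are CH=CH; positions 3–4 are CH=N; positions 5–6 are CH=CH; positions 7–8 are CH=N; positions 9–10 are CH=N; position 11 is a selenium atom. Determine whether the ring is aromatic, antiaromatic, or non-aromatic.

Antiaromatic

All ring atoms are sp² and supply a p orbital to the ring (the double-bond atoms are sp², each contributing one p electron; each sp² =N– keeps its lone pair in-plane and puts one electron into the π system; the selenium donates one lone pair from its p orbital); the conjugation is uninterrupted.
π-electron count: 5 × 2 = 10 from the double-bond units + 2 from the Se atom = 12.
With 12 = 4·3 π electrons, Hückel's rule classifies the planar ring as antiaromatic.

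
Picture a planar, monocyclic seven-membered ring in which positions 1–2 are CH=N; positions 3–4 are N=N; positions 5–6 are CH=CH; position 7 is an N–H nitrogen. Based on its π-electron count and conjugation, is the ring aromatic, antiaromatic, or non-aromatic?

Antiaromatic

The p orbitals form a continuous loop: the double-bond atoms are sp², each contributing one p electron; each sp² =N– keeps its lone pair in-plane and puts one electron into the π system; the pyrrole-type nitrogen donates its lone pair from the p orbital. The ring is fully conjugated.
π-electron count: 3 × 2 = 6 from the double-bond units + 2 from the NH atom = 8.
A 4n π count (8, n = 2) in a planar conjugated ring means antiaromatic.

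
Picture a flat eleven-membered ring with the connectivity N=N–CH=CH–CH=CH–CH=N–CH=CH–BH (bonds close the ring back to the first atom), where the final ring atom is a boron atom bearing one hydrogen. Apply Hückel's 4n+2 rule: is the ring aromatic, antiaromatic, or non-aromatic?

Aromatic

Check conjugation: each doubly-bonded ring atom is sp² with one p-orbital electron; the doubly-bonded nitrogens are pyridine-type — their lone pairs lie in the ring plane, leaving one electron in the p orbital; the boron has an empty p orbital — every position has a p orbital, so the cyclic π system is continuous.
Adding the contributions, 5 × 2 = 10 from the double-bond units + 0 from the BH atom = 10.
Since 10 = 4·2 + 2, the ring meets the 4n+2 criterion.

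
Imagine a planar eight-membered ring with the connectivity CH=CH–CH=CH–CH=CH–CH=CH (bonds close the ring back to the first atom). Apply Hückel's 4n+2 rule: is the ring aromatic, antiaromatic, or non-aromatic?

Antiaromatic

The p orbitals form a continuous loop: the double-bond atoms are sp², each contributing one p electron. The ring is fully conjugated.
Tallying contributions gives 4 × 2 = 8 from the 4 double-bond units.
A 4n π count (8, n = 2) in a planar conjugated ring means antiaromatic.
(This ring is cyclooctatetraene.)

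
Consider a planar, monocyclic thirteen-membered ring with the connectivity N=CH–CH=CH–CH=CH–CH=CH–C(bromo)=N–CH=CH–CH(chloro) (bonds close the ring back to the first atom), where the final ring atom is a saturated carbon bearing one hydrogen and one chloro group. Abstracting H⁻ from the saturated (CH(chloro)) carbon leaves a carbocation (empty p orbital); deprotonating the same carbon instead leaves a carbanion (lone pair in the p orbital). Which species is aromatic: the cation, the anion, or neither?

The anion

Both ions have a continuous loop of p orbitals — each ring atom is sp².
Cation: 6 × 2 + 0 = 12 π electrons → 4(3), antiaromatic.
Anion: 6 × 2 + 2 = 14 π electrons → 4(3)+2, aromatic.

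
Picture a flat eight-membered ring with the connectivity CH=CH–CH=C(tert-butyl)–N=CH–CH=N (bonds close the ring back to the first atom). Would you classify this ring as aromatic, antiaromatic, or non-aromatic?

Antiaromatic

The p orbitals form a continuous loop: the double-bond atoms are sp², each contributing one p electron; each sp² =N– keeps its lone pair in-plane and puts one electron into the π system. The ring is fully conjugated.
π-electron count: 4 × 2 = 8 from the 4 double-bond units.
8 = 4(2); a planar, fully conjugated 4n system is antiaromatic.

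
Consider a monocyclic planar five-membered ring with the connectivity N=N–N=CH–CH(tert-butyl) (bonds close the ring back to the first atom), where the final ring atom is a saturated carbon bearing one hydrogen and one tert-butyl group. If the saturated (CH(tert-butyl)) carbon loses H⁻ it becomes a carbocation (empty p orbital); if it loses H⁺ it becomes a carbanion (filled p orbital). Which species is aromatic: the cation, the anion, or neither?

In either ion the ring is fully conjugated: every atom, including the new sp² carbon, supplies a p orbital.
Cation: 2 × 2 + 0 = 4 π electrons → 4(1), antiaromatic.
Anion: 2 × 2 + 2 = 6 π electrons → 4(1)+2, aromatic.

The anion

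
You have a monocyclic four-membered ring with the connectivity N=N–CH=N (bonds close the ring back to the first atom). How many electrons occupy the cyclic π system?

Every ring atom contributes a p orbital perpendicular to the ring (every atom in a ring double bond is sp² and brings one electron to the p orbital; each =N– nitrogen is pyridine-type (lone pair in the sp² plane, one electron in the p orbital)), so the π system is cyclic and fully conjugated.
Tallying contributions gives 2 × 2 = 4 from the 2 double-bond units.

4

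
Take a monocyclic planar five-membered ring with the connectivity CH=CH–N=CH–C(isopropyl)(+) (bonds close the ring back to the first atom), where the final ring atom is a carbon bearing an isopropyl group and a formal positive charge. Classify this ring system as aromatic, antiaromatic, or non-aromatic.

Every ring atom contributes a p orbital perpendicular to the ring (each doubly-bonded ring atom is sp² with one p-orbital electron; the doubly-bonded nitrogens are pyridine-type — their lone pairs lie in the ring plane, leaving one electron in the p orbital; the carbocation has an empty p orbital), so the π system is cyclic and fully conjugated.
Tallying contributions gives 2 × 2 = 4 from the double-bond units + 0 from the C(isopropyl)(+) atom = 4.
4 is a 4n count (n = 1), so the planar conjugated ring is antiaromatic.

Antiaromatic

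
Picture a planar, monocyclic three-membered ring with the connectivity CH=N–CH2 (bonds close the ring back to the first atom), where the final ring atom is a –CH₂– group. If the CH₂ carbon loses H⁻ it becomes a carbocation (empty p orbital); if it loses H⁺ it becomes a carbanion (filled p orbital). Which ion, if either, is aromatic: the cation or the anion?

Once that carbon is sp², every ring atom has a p orbital and both ions are fully conjugated.
Cation: 1 × 2 + 0 = 2 π electrons → 4(0)+2, aromatic.
Anion: 1 × 2 + 2 = 4 π electrons → 4(1), antiaromatic.

The cation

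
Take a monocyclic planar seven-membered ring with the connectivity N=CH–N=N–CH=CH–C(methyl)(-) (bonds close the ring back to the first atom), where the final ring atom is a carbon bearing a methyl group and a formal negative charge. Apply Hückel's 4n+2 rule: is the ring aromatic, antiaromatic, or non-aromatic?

Check conjugation: the double-bond atoms are sp², each contributing one p electron; the doubly-bonded nitrogens are pyridine-type — their lone pairs lie in the ring plane, leaving one electron in the p orbital; the carbanion's lone pair occupies the p orbital — every position has a p orbital, so the cyclic π system is continuous.
π-electron count: 3 × 2 = 6 from the double-bond units + 2 from the C(methyl)(-) atom = 8.
With 8 = 4·2 π electrons, Hückel's rule classifies the planar ring as antiaromatic.

Antiaromatic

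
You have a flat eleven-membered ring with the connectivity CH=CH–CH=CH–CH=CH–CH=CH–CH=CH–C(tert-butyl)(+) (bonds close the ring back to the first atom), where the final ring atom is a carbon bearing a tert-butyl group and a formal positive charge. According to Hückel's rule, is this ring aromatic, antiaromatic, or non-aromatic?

Aromatic

Every ring atom contributes a p orbital perpendicular to the ring (the double-bond atoms are sp², each contributing one p electron; the carbocation has an empty p orbital), so the π system is cyclic and fully conjugated.
π-electron count: 5 × 2 = 10 from the double-bond units + 0 from the C(tert-butyl)(+) atom = 10.
Since 10 = 4·2 + 2, the ring meets the 4n+2 criterion.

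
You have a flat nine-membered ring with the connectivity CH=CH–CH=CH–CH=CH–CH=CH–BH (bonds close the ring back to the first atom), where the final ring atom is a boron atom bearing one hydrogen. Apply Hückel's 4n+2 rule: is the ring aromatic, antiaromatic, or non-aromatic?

Antiaromatic

The p orbitals form a continuous loop: every atom in a ring double bond is sp² and brings one electron to the p orbital; the boron has an empty p orbital. The ring is fully conjugated.
Adding the contributions, 4 × 2 = 8 from the double-bond units + 0 from the BH atom = 8.
8 is a 4n count (n = 2), so the planar conjugated ring is antiaromatic.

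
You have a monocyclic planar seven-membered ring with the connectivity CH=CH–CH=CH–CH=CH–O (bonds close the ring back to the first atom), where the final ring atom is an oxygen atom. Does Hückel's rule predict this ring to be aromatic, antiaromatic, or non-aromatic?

All ring atoms are sp² and supply a p orbital to the ring (the double-bond atoms are sp², each contributing one p electron; the oxygen donates one lone pair from its p orbital); the conjugation is uninterrupted.
π-electron count: 3 × 2 = 6 from the double-bond units + 2 from the O atom = 8.
A 4n π count (8, n = 2) in a planar conjugated ring means antiaromatic.

Antiaromatic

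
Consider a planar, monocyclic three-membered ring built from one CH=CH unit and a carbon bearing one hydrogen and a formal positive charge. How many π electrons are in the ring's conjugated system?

Check conjugation: every atom in a ring double bond is sp² and brings one electron to the p orbital; the carbocation has an empty p orbital — every position has a p orbital, so the cyclic π system is continuous.
Counting π electrons: 1 × 2 = 2 from the double-bond unit + 0 from the CH(+) atom = 2.

2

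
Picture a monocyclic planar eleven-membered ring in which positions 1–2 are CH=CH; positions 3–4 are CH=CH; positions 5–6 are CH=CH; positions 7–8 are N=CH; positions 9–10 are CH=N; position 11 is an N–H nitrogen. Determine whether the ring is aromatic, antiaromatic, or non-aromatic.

All ring atoms are sp² and supply a p orbital to the ring (the double-bond atoms are sp², each contributing one p electron; each sp² =N– keeps its lone pair in-plane and puts one electron into the π system; the pyrrole-type nitrogen donates its lone pair from the p orbital); the conjugation is uninterrupted.
π-electron count: 5 × 2 = 10 from the double-bond units + 2 from the NH atom = 12.
12 = 4(3); a planar, fully conjugated 4n system is antiaromatic.

Antiaromatic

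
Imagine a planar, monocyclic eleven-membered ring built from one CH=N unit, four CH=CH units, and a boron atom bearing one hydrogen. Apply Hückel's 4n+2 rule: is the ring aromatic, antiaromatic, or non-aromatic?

Every ring atom contributes a p orbital perpendicular to the ring (each doubly-bonded ring atom is sp² with one p-orbital electron; each sp² =N– keeps its lone pair in-plane and puts one electron into the π system; the boron has an empty p orbital), so the π system is cyclic and fully conjugated.
Counting π electrons: 5 × 2 = 10 from the double-bond units + 0 from the BH atom = 10.
Since 10 = 4·2 + 2, the ring meets the 4n+2 criterion.

Aromatic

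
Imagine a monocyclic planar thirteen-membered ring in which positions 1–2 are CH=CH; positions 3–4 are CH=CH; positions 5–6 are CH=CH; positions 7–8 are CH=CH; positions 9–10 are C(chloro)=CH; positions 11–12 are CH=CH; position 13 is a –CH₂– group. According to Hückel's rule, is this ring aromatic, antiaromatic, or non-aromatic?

Non-aromatic

The CH2 position has four σ bonds — the tetrahedral CH₂ carbon is sp³ and has no p orbital in the ring π system — so the cyclic conjugation is interrupted.
Hückel's rule only applies to fully conjugated rings, so this one is simply non-aromatic.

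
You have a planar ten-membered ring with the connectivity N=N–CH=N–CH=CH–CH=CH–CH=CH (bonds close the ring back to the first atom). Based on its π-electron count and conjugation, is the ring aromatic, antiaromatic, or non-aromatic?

Every ring atom contributes a p orbital perpendicular to the ring (every atom in a ring double bond is sp² and brings one electron to the p orbital; the doubly-bonded nitrogens are pyridine-type — their lone pairs lie in the ring plane, leaving one electron in the p orbital), so the π system is cyclic and fully conjugated.
Counting π electrons: 5 × 2 = 10 from the 5 double-bond units.
With 10 π electrons (n = 2), the Hückel 4n+2 condition holds.

Aromatic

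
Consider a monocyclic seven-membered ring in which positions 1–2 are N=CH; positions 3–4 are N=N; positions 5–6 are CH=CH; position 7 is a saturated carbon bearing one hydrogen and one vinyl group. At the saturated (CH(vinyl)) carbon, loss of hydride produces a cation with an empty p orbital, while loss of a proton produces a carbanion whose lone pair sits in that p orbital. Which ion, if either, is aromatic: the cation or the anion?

In either ion the ring is fully conjugated: every atom, including the new sp² carbon, supplies a p orbital.
Cation: 3 × 2 + 0 = 6 π electrons → 4(1)+2, aromatic.
Anion: 3 × 2 + 2 = 8 π electrons → 4(2), antiaromatic.

The cation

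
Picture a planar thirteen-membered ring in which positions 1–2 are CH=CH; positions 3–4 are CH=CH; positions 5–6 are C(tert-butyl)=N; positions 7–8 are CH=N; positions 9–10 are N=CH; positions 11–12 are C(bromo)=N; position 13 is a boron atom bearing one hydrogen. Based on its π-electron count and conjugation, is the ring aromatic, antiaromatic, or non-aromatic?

Antiaromatic

Check conjugation: the double-bond atoms are sp², each contributing one p electron; each =N– nitrogen is pyridine-type (lone pair in the sp² plane, one electron in the p orbital); the boron has an empty p orbital — every position has a p orbital, so the cyclic π system is continuous.
π-electron count: 6 × 2 = 12 from the double-bond units + 0 from the BH atom = 12.
12 = 4(3); a planar, fully conjugated 4n system is antiaromatic.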